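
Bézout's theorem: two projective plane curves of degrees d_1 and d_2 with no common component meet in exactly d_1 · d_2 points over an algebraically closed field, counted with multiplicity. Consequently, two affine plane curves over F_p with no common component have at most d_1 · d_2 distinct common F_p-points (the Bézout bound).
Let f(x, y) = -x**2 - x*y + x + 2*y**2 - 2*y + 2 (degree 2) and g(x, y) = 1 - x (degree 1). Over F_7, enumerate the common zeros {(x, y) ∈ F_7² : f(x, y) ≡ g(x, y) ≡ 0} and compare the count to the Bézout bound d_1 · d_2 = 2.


Common zeros: {(1, 6)}; count = 1; Bézout bound = 2.

deg(f) = 2, deg(g) = 1, so Bézout bound = 2.
Scan x ∈ F_7. For each x, list the y ∈ F_7 with f(x, y) ≡ 0 and those with g(x, y) ≡ 0 (mod 7); the common zeros in that column are the intersection.
  x = 0: f ≡ 0 at y ∈ {3, 5}; g ≡ 0 at y ∈ ∅; common: ∅.
  x = 1: f ≡ 0 at y ∈ {6}; g ≡ 0 at y ∈ {0, 1, 2, 3, 4, 5, 6}; common: {6}.
  x = 2: f ≡ 0 at y ∈ {0, 2}; g ≡ 0 at y ∈ ∅; common: ∅.
  x = 3: f ≡ 0 at y ∈ {1, 5}; g ≡ 0 at y ∈ ∅; common: ∅.
  x = 4: f ≡ 0 at y ∈ {1, 2}; g ≡ 0 at y ∈ ∅; common: ∅.
  x = 5: f ≡ 0 at y ∈ {3, 4}; g ≡ 0 at y ∈ ∅; common: ∅.
  x = 6: f ≡ 0 at y ∈ {0, 4}; g ≡ 0 at y ∈ ∅; common: ∅.
Collecting: common zeros = {(1, 6)}, so the count is 1.
Comparison with the Bézout bound: 1 ≤ 2 = deg(f)·deg(g), as expected for curves with no common component (the affine F_7-count falls short of the bound because intersections may lie at infinity, over extension fields, or carry multiplicity).


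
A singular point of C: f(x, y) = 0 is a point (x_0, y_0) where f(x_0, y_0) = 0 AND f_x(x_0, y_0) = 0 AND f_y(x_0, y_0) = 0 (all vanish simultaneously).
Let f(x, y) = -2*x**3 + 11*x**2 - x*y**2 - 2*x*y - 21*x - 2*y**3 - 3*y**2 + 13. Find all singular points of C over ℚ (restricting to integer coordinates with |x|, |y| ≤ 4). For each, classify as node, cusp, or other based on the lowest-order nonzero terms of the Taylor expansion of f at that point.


Singular points: {(2, -1)}; classification: node.

Compute partial derivatives:
  f_x = -6*x**2 + 22*x - y**2 - 2*y - 21.
  f_y = -2*x*y - 2*x - 6*y**2 - 6*y.
Scan x_0 ∈ {−4, ..., 4}. For each x_0, f_y(x_0, y) is a polynomial in y; find its integer roots y ∈ {−4, ..., 4}, then test f_x and f at those candidates.
  x = -4: f_y(-4, y) = -6*y**2 + 2*y + 8; vanishes at y ∈ {-1}. (-4, -1): f_x = -204 ≠ 0.
  x = -3: f_y(-3, y) = 6 - 6*y**2; vanishes at y ∈ {-1, 1}. (-3, -1): f_x = -140 ≠ 0; (-3, 1): f_x = -144 ≠ 0.
  x = -2: f_y(-2, y) = -6*y**2 - 2*y + 4; vanishes at y ∈ {-1}. (-2, -1): f_x = -88 ≠ 0.
  x = -1: f_y(-1, y) = -6*y**2 - 4*y + 2; vanishes at y ∈ {-1}. (-1, -1): f_x = -48 ≠ 0.
  x = 0: f_y(0, y) = -6*y**2 - 6*y; vanishes at y ∈ {-1, 0}. (0, -1): f_x = -20 ≠ 0; (0, 0): f_x = -21 ≠ 0.
  x = 1: f_y(1, y) = -6*y**2 - 8*y - 2; vanishes at y ∈ {-1}. (1, -1): f_x = -4 ≠ 0.
  x = 2: f_y(2, y) = -6*y**2 - 10*y - 4; vanishes at y ∈ {-1}. (2, -1): f_x = 0, f = 0 — SINGULAR.
  x = 3: f_y(3, y) = -6*y**2 - 12*y - 6; vanishes at y ∈ {-1}. (3, -1): f_x = -8 ≠ 0.
  x = 4: f_y(4, y) = -6*y**2 - 14*y - 8; vanishes at y ∈ {-1}. (4, -1): f_x = -28 ≠ 0.
Only singular point on the grid: (2, -1).
Classify: substitute x = 2 + u, y = -1 + v and expand: f = -2*u**3 - u**2 - u*v**2 - 2*v**3 + v**2.
No constant or linear terms (consistent with a singular point). Quadratic part: -u**2 + v**2. Cubic part: -2*u**3 - u*v**2 - 2*v**3.
The quadratic part v**2 - u**2 = (v − u)(v + u) splits into two distinct linear factors, so there are two distinct tangent lines y − -1 = ±(x − 2) — this is a node (ordinary double point).
Classification: node.


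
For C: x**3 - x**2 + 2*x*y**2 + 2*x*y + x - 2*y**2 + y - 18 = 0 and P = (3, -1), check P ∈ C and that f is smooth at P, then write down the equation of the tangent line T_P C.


Tangent line at P: 22*x - y - 67 = 0.

Step 1: f(3, -1) = 0, so P lies on C.
Step 2: partial derivatives
  f_x(x, y) = 3*x**2 - 2*x + 2*y**2 + 2*y + 1, f_y(x, y) = 4*x*y + 2*x - 4*y + 1.
  f_x(P) = 22, f_y(P) = -1 (gradient nonzero, so P is smooth).
Step 3: tangent line at P: 22·(x − 3) + -1·(y − -1) = 0.
Expanding: 22*x - y - 67 = 0.


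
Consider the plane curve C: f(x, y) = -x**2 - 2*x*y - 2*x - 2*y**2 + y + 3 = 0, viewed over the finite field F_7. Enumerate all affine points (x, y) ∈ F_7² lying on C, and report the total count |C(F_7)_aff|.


Affine F_7-points: {(0, 5), (0, 6), (1, 0), (1, 3), (2, 4), (2, 5), (4, 0), (5, 3)}; count = 8.

For each of the 49 pairs (x, y) ∈ F_7², evaluate f(x, y) mod 7. Record the zeros.
  x = 0: [0↦3, 1↦2, 2↦4, 3↦2, 4↦3, 5↦0, 6↦0]  zeros at y ∈ {5, 6}
  x = 1: [0↦0, 1↦4, 2↦4, 3↦0, 4↦6, 5↦1, 6↦6]  zeros at y ∈ {0, 3}
  x = 2: [0↦2, 1↦4, 2↦2, 3↦3, 4↦0, 5↦0, 6↦3]  zeros at y ∈ {4, 5}
  x = 3: [0↦2, 1↦2, 2↦5, 3↦4, 4↦6, 5↦4, 6↦5]  zeros at y ∈ ∅
  x = 4: [0↦0, 1↦5, 2↦6, 3↦3, 4↦3, 5↦6, 6↦5]  zeros at y ∈ {0}
  x = 5: [0↦3, 1↦6, 2↦5, 3↦0, 4↦5, 5↦6, 6↦3]  zeros at y ∈ {3}
  x = 6: [0↦4, 1↦5, 2↦2, 3↦2, 4↦5, 5↦4, 6↦6]  zeros at y ∈ ∅
Collecting zeros: affine points = {(0, 5), (0, 6), (1, 0), (1, 3), (2, 4), (2, 5), (4, 0), (5, 3)}.
Total count |C(F_7)_aff| = 8.


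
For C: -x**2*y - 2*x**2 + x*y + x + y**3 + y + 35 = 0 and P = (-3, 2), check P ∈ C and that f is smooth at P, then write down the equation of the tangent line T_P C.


Tangent line at P: 27*x + y + 79 = 0.

Step 1: f(-3, 2) = 0, so P lies on C.
Step 2: partial derivatives
  f_x(x, y) = -2*x*y - 4*x + y + 1, f_y(x, y) = -x**2 + x + 3*y**2 + 1.
  f_x(P) = 27, f_y(P) = 1 (gradient nonzero, so P is smooth).
Step 3: tangent line at P: 27·(x − -3) + 1·(y − 2) = 0.
Expanding: 27*x + y + 79 = 0.


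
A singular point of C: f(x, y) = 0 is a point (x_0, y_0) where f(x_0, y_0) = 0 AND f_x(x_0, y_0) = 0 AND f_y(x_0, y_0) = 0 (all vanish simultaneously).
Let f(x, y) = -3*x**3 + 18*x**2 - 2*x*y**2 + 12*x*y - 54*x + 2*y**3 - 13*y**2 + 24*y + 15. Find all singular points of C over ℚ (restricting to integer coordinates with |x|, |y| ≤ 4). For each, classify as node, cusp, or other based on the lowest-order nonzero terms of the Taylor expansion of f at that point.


Singular points: {(2, 3)}; classification: cusp.

Compute partial derivatives:
  f_x = -9*x**2 + 36*x - 2*y**2 + 12*y - 54.
  f_y = -4*x*y + 12*x + 6*y**2 - 26*y + 24.
Scan x_0 ∈ {−4, ..., 4}. For each x_0, f_y(x_0, y) is a polynomial in y; find its integer roots y ∈ {−4, ..., 4}, then test f_x and f at those candidates.
  x = -4: f_y(-4, y) = 6*y**2 - 10*y - 24; vanishes at y ∈ {3}. (-4, 3): f_x = -324 ≠ 0.
  x = -3: f_y(-3, y) = 6*y**2 - 14*y - 12; vanishes at y ∈ {3}. (-3, 3): f_x = -225 ≠ 0.
  x = -2: f_y(-2, y) = 6*y**2 - 18*y; vanishes at y ∈ {0, 3}. (-2, 0): f_x = -162 ≠ 0; (-2, 3): f_x = -144 ≠ 0.
  x = -1: f_y(-1, y) = 6*y**2 - 22*y + 12; vanishes at y ∈ {3}. (-1, 3): f_x = -81 ≠ 0.
  x = 0: f_y(0, y) = 6*y**2 - 26*y + 24; vanishes at y ∈ {3}. (0, 3): f_x = -36 ≠ 0.
  x = 1: f_y(1, y) = 6*y**2 - 30*y + 36; vanishes at y ∈ {2, 3}. (1, 2): f_x = -11 ≠ 0; (1, 3): f_x = -9 ≠ 0.
  x = 2: f_y(2, y) = 6*y**2 - 34*y + 48; vanishes at y ∈ {3}. (2, 3): f_x = 0, f = 0 — SINGULAR.
  x = 3: f_y(3, y) = 6*y**2 - 38*y + 60; vanishes at y ∈ {3}. (3, 3): f_x = -9 ≠ 0.
  x = 4: f_y(4, y) = 6*y**2 - 42*y + 72; vanishes at y ∈ {3, 4}. (4, 3): f_x = -36 ≠ 0; (4, 4): f_x = -38 ≠ 0.
Only singular point on the grid: (2, 3).
Classify: substitute x = 2 + u, y = 3 + v and expand: f = -3*u**3 - 2*u*v**2 + 2*v**3 + v**2.
No constant or linear terms (consistent with a singular point). Quadratic part: v**2. Cubic part: -3*u**3 - 2*u*v**2 + 2*v**3.
The quadratic part v**2 is a perfect square, so there is a single (double) tangent line v = 0, i.e. y = 3. Restricting the cubic part to that line (v = 0) leaves -3*u**3 ≠ 0, so f is not divisible by v and the branch is v² ≈ 3*u**3 to lowest order — this is a cusp.
Classification: cusp.


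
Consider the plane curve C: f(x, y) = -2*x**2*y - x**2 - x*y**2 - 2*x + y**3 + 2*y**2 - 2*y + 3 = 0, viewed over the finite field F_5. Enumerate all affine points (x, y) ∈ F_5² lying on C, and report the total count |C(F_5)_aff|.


Affine F_5-points: {(0, 2), (1, 0), (2, 0), (4, 4)}; count = 4.

For each of the 25 pairs (x, y) ∈ F_5², evaluate f(x, y) mod 5. Record the zeros.
  x = 0: [0↦3, 1↦4, 2↦0, 3↦2, 4↦1]  zeros at y ∈ {2}
  x = 1: [0↦0, 1↦3, 2↦4, 3↦4, 4↦4]  zeros at y ∈ {0}
  x = 2: [0↦0, 1↦1, 2↦3, 3↦2, 4↦4]  zeros at y ∈ {0}
  x = 3: [0↦3, 1↦3, 2↦2, 3↦1, 4↦1]  zeros at y ∈ ∅
  x = 4: [0↦4, 1↦4, 2↦1, 3↦1, 4↦0]  zeros at y ∈ {4}
Collecting zeros: affine points = {(0, 2), (1, 0), (2, 0), (4, 4)}.
Total count |C(F_5)_aff| = 4.


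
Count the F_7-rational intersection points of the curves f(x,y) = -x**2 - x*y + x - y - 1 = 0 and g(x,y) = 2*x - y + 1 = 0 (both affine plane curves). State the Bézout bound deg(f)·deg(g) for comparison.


Common zeros: {(1, 3), (3, 0)}; count = 2; Bézout bound = 2.

deg(f) = 2, deg(g) = 1, so Bézout bound = 2.
Scan x ∈ F_7. For each x, list the y ∈ F_7 with f(x, y) ≡ 0 and those with g(x, y) ≡ 0 (mod 7); the common zeros in that column are the intersection.
  x = 0: f ≡ 0 at y ∈ {6}; g ≡ 0 at y ∈ {1}; common: ∅.
  x = 1: f ≡ 0 at y ∈ {3}; g ≡ 0 at y ∈ {3}; common: {3}.
  x = 2: f ≡ 0 at y ∈ {6}; g ≡ 0 at y ∈ {5}; common: ∅.
  x = 3: f ≡ 0 at y ∈ {0}; g ≡ 0 at y ∈ {0}; common: {0}.
  x = 4: f ≡ 0 at y ∈ {3}; g ≡ 0 at y ∈ {2}; common: ∅.
  x = 5: f ≡ 0 at y ∈ {0}; g ≡ 0 at y ∈ {4}; common: ∅.
  x = 6: f ≡ 0 at y ∈ ∅; g ≡ 0 at y ∈ {6}; common: ∅.
Collecting: common zeros = {(1, 3), (3, 0)}, so the count is 2.
Comparison with the Bézout bound: 2 ≤ 2 = deg(f)·deg(g), as expected for curves with no common component (the bound is attained).


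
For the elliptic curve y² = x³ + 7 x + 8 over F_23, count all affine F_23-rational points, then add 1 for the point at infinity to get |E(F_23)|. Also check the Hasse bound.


Affine points = {(0, 10), (0, 13), (1, 4), (1, 19), (4, 10), (4, 13), (6, 6), (6, 17), (7, 3), (7, 20), (8, 1), (8, 22), (9, 8), (9, 15), (11, 6), (11, 17), (12, 7), (12, 16), (17, 7), (17, 16), (18, 3), (18, 20), (19, 10), (19, 13), (20, 11), (20, 12), (21, 3), (21, 20), (22, 0)}; affine count = 29; |E(F_23)| = 30.

Discriminant check: Δ ∝ 4a³ + 27b² = 4·7³ + 27·8² = 4·343 + 27·64 ≡ 18 (mod 23). Nonzero ⇒ E is nonsingular.
For each x ∈ F_23, compute rhs = x³ + 7·x + 8 mod 23, then count y ∈ F_23 with y² ≡ rhs.
  x = 0: rhs = 8, matching y values: 10, 13 (2 points).
  x = 1: rhs = 16, matching y values: 4, 19 (2 points).
  x = 2: rhs = 7, matching y values: none (0 points).
  x = 3: rhs = 10, matching y values: none (0 points).
  x = 4: rhs = 8, matching y values: 10, 13 (2 points).
  x = 5: rhs = 7, matching y values: none (0 points).
  x = 6: rhs = 13, matching y values: 6, 17 (2 points).
  x = 7: rhs = 9, matching y values: 3, 20 (2 points).
  x = 8: rhs = 1, matching y values: 1, 22 (2 points).
  x = 9: rhs = 18, matching y values: 8, 15 (2 points).
  x = 10: rhs = 20, matching y values: none (0 points).
  x = 11: rhs = 13, matching y values: 6, 17 (2 points).
  x = 12: rhs = 3, matching y values: 7, 16 (2 points).
  x = 13: rhs = 19, matching y values: none (0 points).
  x = 14: rhs = 21, matching y values: none (0 points).
  x = 15: rhs = 15, matching y values: none (0 points).
  x = 16: rhs = 7, matching y values: none (0 points).
  x = 17: rhs = 3, matching y values: 7, 16 (2 points).
  x = 18: rhs = 9, matching y values: 3, 20 (2 points).
  x = 19: rhs = 8, matching y values: 10, 13 (2 points).
  x = 20: rhs = 6, matching y values: 11, 12 (2 points).
  x = 21: rhs = 9, matching y values: 3, 20 (2 points).
  x = 22: rhs = 0, matching y values: 0 (1 points).
Total affine count: 29.
Full point count |E(F_23)| = 29 + 1 = 30.
Hasse bound: |30 − (23+1)| = |6| = 6 ≤ 2√23 ≈ 9.5917 ✓.


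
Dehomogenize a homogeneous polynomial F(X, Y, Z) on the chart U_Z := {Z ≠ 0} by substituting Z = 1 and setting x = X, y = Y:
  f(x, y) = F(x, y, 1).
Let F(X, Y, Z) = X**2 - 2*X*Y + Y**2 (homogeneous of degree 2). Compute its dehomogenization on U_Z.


f(x, y) = x**2 - 2*x*y + y**2

On U_Z we set Z = 1. Each monomial c·X^i·Y^j·Z^k in F becomes c·x^i·y^j·1^k = c·x^i·y^j.
Substituting Z = 1: F(X, Y, 1) = x**2 - 2*x*y + y**2.
Note: deg(f) ≤ deg(F) = 2; strict inequality happens when F is divisible by Z (lost terms).


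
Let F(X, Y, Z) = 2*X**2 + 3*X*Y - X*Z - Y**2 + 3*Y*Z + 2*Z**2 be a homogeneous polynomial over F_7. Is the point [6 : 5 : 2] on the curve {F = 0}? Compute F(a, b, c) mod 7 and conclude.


F(6,5,2) ≡ 2 (mod 7); P is NOT on the curve.

Evaluate F(6, 5, 2) term-by-term (mod 7).
  2*X**2 ↦ 2·36·1·1 = 72
  3*X*Y ↦ 3·6·5·1 = 90
  -X*Z ↦ -1·6·1·2 = -12
  -Y**2 ↦ -1·1·25·1 = -25
  3*Y*Z ↦ 3·1·5·2 = 30
  2*Z**2 ↦ 2·1·1·4 = 8
Sum: F(6, 5, 2) = (72) + (90) + (-12) + (-25) + (30) + (8) = 163.
Reducing mod 7: 163 ≡ 2 (mod 7).
Since F(a, b, c) ≡ 2 ≠ 0 (mod 7), P does NOT lie on the curve.


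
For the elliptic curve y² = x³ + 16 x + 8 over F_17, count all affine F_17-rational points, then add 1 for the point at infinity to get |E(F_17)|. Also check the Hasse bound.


Affine points = {(0, 5), (0, 12), (1, 5), (1, 12), (3, 7), (3, 10), (4, 0), (5, 3), (5, 14), (7, 2), (7, 15), (8, 6), (8, 11), (11, 6), (11, 11), (13, 4), (13, 13), (14, 1), (14, 16), (15, 6), (15, 11), (16, 5), (16, 12)}; affine count = 23; |E(F_17)| = 24.

Discriminant check: Δ ∝ 4a³ + 27b² = 4·16³ + 27·8² = 4·4096 + 27·64 ≡ 7 (mod 17). Nonzero ⇒ E is nonsingular.
For each x ∈ F_17, compute rhs = x³ + 16·x + 8 mod 17, then count y ∈ F_17 with y² ≡ rhs.
  x = 0: rhs = 8, matching y values: 5, 12 (2 points).
  x = 1: rhs = 8, matching y values: 5, 12 (2 points).
  x = 2: rhs = 14, matching y values: none (0 points).
  x = 3: rhs = 15, matching y values: 7, 10 (2 points).
  x = 4: rhs = 0, matching y values: 0 (1 points).
  x = 5: rhs = 9, matching y values: 3, 14 (2 points).
  x = 6: rhs = 14, matching y values: none (0 points).
  x = 7: rhs = 4, matching y values: 2, 15 (2 points).
  x = 8: rhs = 2, matching y values: 6, 11 (2 points).
  x = 9: rhs = 14, matching y values: none (0 points).
  x = 10: rhs = 12, matching y values: none (0 points).
  x = 11: rhs = 2, matching y values: 6, 11 (2 points).
  x = 12: rhs = 7, matching y values: none (0 points).
  x = 13: rhs = 16, matching y values: 4, 13 (2 points).
  x = 14: rhs = 1, matching y values: 1, 16 (2 points).
  x = 15: rhs = 2, matching y values: 6, 11 (2 points).
  x = 16: rhs = 8, matching y values: 5, 12 (2 points).
Total affine count: 23.
Full point count |E(F_17)| = 23 + 1 = 24.
Hasse bound: |24 − (17+1)| = |6| = 6 ≤ 2√17 ≈ 8.2462 ✓.


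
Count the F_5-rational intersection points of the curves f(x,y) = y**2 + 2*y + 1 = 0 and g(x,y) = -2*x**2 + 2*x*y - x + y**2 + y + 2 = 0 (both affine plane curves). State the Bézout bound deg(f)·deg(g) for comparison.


Common zeros: {(3, 4)}; count = 1; Bézout bound = 4.

deg(f) = 2, deg(g) = 2, so Bézout bound = 4.
Scan x ∈ F_5. For each x, list the y ∈ F_5 with f(x, y) ≡ 0 and those with g(x, y) ≡ 0 (mod 5); the common zeros in that column are the intersection.
  x = 0: f ≡ 0 at y ∈ {4}; g ≡ 0 at y ∈ ∅; common: ∅.
  x = 1: f ≡ 0 at y ∈ {4}; g ≡ 0 at y ∈ ∅; common: ∅.
  x = 2: f ≡ 0 at y ∈ {4}; g ≡ 0 at y ∈ ∅; common: ∅.
  x = 3: f ≡ 0 at y ∈ {4}; g ≡ 0 at y ∈ {4}; common: {4}.
  x = 4: f ≡ 0 at y ∈ {4}; g ≡ 0 at y ∈ ∅; common: ∅.
Collecting: common zeros = {(3, 4)}, so the count is 1.
Comparison with the Bézout bound: 1 ≤ 4 = deg(f)·deg(g), as expected for curves with no common component (the affine F_5-count falls short of the bound because intersections may lie at infinity, over extension fields, or carry multiplicity).


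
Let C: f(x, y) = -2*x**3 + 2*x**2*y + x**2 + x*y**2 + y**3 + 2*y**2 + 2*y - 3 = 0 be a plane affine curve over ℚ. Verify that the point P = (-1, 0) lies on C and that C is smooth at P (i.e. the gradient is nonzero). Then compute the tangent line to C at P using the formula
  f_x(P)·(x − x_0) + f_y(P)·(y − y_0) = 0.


Tangent line at P: -8*x + 4*y - 8 = 0.

Step 1: f(-1, 0) = 0, so P lies on C.
Step 2: partial derivatives
  f_x(x, y) = -6*x**2 + 4*x*y + 2*x + y**2, f_y(x, y) = 2*x**2 + 2*x*y + 3*y**2 + 4*y + 2.
  f_x(P) = -8, f_y(P) = 4 (gradient nonzero, so P is smooth).
Step 3: tangent line at P: -8·(x − -1) + 4·(y − 0) = 0.
Expanding: -8*x + 4*y - 8 = 0.


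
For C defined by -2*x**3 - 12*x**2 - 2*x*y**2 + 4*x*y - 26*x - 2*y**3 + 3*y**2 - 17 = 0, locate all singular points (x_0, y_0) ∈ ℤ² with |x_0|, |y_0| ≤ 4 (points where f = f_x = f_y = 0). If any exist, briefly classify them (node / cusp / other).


Singular points: {(-2, 1)}; classification: cusp.

Compute partial derivatives:
  f_x = -6*x**2 - 24*x - 2*y**2 + 4*y - 26.
  f_y = -4*x*y + 4*x - 6*y**2 + 6*y.
Scan x_0 ∈ {−4, ..., 4}. For each x_0, f_y(x_0, y) is a polynomial in y; find its integer roots y ∈ {−4, ..., 4}, then test f_x and f at those candidates.
  x = -4: f_y(-4, y) = -6*y**2 + 22*y - 16; vanishes at y ∈ {1}. (-4, 1): f_x = -24 ≠ 0.
  x = -3: f_y(-3, y) = -6*y**2 + 18*y - 12; vanishes at y ∈ {1, 2}. (-3, 1): f_x = -6 ≠ 0; (-3, 2): f_x = -8 ≠ 0.
  x = -2: f_y(-2, y) = -6*y**2 + 14*y - 8; vanishes at y ∈ {1}. (-2, 1): f_x = 0, f = 0 — SINGULAR.
  x = -1: f_y(-1, y) = -6*y**2 + 10*y - 4; vanishes at y ∈ {1}. (-1, 1): f_x = -6 ≠ 0.
  x = 0: f_y(0, y) = -6*y**2 + 6*y; vanishes at y ∈ {0, 1}. (0, 0): f_x = -26 ≠ 0; (0, 1): f_x = -24 ≠ 0.
  x = 1: f_y(1, y) = -6*y**2 + 2*y + 4; vanishes at y ∈ {1}. (1, 1): f_x = -54 ≠ 0.
  x = 2: f_y(2, y) = -6*y**2 - 2*y + 8; vanishes at y ∈ {1}. (2, 1): f_x = -96 ≠ 0.
  x = 3: f_y(3, y) = -6*y**2 - 6*y + 12; vanishes at y ∈ {-2, 1}. (3, -2): f_x = -168 ≠ 0; (3, 1): f_x = -150 ≠ 0.
  x = 4: f_y(4, y) = -6*y**2 - 10*y + 16; vanishes at y ∈ {1}. (4, 1): f_x = -216 ≠ 0.
Only singular point on the grid: (-2, 1).
Classify: substitute x = -2 + u, y = 1 + v and expand: f = -2*u**3 - 2*u*v**2 - 2*v**3 + v**2.
No constant or linear terms (consistent with a singular point). Quadratic part: v**2. Cubic part: -2*u**3 - 2*u*v**2 - 2*v**3.
The quadratic part v**2 is a perfect square, so there is a single (double) tangent line v = 0, i.e. y = 1. Restricting the cubic part to that line (v = 0) leaves -2*u**3 ≠ 0, so f is not divisible by v and the branch is v² ≈ 2*u**3 to lowest order — this is a cusp.
Classification: cusp.


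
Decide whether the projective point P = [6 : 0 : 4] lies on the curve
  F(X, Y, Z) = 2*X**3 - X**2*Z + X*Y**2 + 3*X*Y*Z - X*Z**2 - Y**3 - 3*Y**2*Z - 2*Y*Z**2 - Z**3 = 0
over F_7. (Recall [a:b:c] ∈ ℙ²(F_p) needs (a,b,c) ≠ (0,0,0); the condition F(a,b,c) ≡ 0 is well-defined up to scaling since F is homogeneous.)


F(6,0,4) ≡ 2 (mod 7); P is NOT on the curve.

Evaluate F(6, 0, 4) term-by-term (mod 7).
  2*X**3 ↦ 2·216·1·1 = 432
  -X**2*Z ↦ -1·36·1·4 = -144
  X*Y**2 ↦ 1·6·0·1 = 0
  3*X*Y*Z ↦ 3·6·0·4 = 0
  -X*Z**2 ↦ -1·6·1·16 = -96
  -Y**3 ↦ -1·1·0·1 = 0
  -3*Y**2*Z ↦ -3·1·0·4 = 0
  -2*Y*Z**2 ↦ -2·1·0·16 = 0
  -Z**3 ↦ -1·1·1·64 = -64
Sum: F(6, 0, 4) = (432) + (-144) + (0) + (0) + (-96) + (0) + (0) + (0) + (-64) = 128.
Reducing mod 7: 128 ≡ 2 (mod 7).
Since F(a, b, c) ≡ 2 ≠ 0 (mod 7), P does NOT lie on the curve.


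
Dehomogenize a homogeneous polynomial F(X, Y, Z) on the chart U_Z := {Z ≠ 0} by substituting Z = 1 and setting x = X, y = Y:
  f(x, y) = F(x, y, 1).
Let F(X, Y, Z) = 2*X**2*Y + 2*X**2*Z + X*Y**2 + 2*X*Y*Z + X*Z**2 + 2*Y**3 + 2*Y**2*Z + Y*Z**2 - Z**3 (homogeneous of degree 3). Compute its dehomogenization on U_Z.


f(x, y) = 2*x**2*y + 2*x**2 + x*y**2 + 2*x*y + x + 2*y**3 + 2*y**2 + y - 1

On U_Z we set Z = 1. Each monomial c·X^i·Y^j·Z^k in F becomes c·x^i·y^j·1^k = c·x^i·y^j.
Substituting Z = 1: F(X, Y, 1) = 2*x**2*y + 2*x**2 + x*y**2 + 2*x*y + x + 2*y**3 + 2*y**2 + y - 1.
Note: deg(f) ≤ deg(F) = 3; strict inequality happens when F is divisible by Z (lost terms).


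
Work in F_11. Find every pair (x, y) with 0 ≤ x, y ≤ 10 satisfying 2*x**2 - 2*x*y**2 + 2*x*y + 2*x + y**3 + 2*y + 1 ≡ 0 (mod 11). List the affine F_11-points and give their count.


Affine F_11-points: {(0, 9), (2, 3), (2, 6), (3, 3), (4, 1), (4, 8), (4, 10), (5, 6), (5, 9), (6, 1), (7, 8), (8, 10), (9, 5), (10, 5)}; count = 14.

For each of the 121 pairs (x, y) ∈ F_11², evaluate f(x, y) mod 11. Record the zeros.
  x = 0: [0↦1, 1↦4, 2↦2, 3↦1, 4↦7, 5↦4, 6↦9, 7↦6, 8↦1, 9↦0, 10↦9]  zeros at y ∈ {9}
  x = 1: [0↦5, 1↦8, 2↦2, 3↦4, 4↦9, 5↦1, 6↦8, 7↦3, 8↦3, 9↦3, 10↦9]  zeros at y ∈ ∅
  x = 2: [0↦2, 1↦5, 2↦6, 3↦0, 4↦4, 5↦2, 6↦0, 7↦4, 8↦9, 9↦10, 10↦2]  zeros at y ∈ {3, 6}
  x = 3: [0↦3, 1↦6, 2↦3, 3↦0, 4↦3, 5↦7, 6↦7, 7↦9, 8↦8, 9↦10, 10↦10]  zeros at y ∈ {3}
  x = 4: [0↦8, 1↦0, 2↦4, 3↦4, 4↦6, 5↦5, 6↦7, 7↦7, 8↦0, 9↦3, 10↦0]  zeros at y ∈ {1, 8, 10}
  x = 5: [0↦6, 1↦9, 2↦9, 3↦1, 4↦2, 5↦7, 6↦0, 7↦9, 8↦7, 9↦0, 10↦5]  zeros at y ∈ {6, 9}
  x = 6: [0↦8, 1↦0, 2↦7, 3↦2, 4↦2, 5↦2, 6↦8, 7↦4, 8↦7, 9↦1, 10↦3]  zeros at y ∈ {1}
  x = 7: [0↦3, 1↦6, 2↦9, 3↦7, 4↦6, 5↦1, 6↦9, 7↦3, 8↦0, 9↦6, 10↦5]  zeros at y ∈ {8}
  x = 8: [0↦2, 1↦5, 2↦4, 3↦5, 4↦3, 5↦4, 6↦3, 7↦6, 8↦8, 9↦4, 10↦0]  zeros at y ∈ {10}
  x = 9: [0↦5, 1↦8, 2↦3, 3↦7, 4↦4, 5↦0, 6↦1, 7↦2, 8↦9, 9↦6, 10↦10]  zeros at y ∈ {5}
  x = 10: [0↦1, 1↦4, 2↦6, 3↦2, 4↦9, 5↦0, 6↦3, 7↦2, 8↦3, 9↦1, 10↦2]  zeros at y ∈ {5}
Collecting zeros: affine points = {(0, 9), (2, 3), (2, 6), (3, 3), (4, 1), (4, 8), (4, 10), (5, 6), (5, 9), (6, 1), (7, 8), (8, 10), (9, 5), (10, 5)}.
Total count |C(F_11)_aff| = 14.


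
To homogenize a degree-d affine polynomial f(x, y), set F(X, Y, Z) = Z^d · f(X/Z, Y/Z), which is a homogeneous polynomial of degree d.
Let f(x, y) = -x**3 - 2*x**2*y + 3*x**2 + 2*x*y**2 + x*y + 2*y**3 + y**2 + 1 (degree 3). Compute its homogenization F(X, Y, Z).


F(X, Y, Z) = -X**3 - 2*X**2*Y + 3*X**2*Z + 2*X*Y**2 + X*Y*Z + 2*Y**3 + Y**2*Z + Z**3

deg(f) = 3.
Substitute x = X/Z, y = Y/Z into f, then multiply by Z^3.
  monomial -1·x^3·y^0 ↦ -1·X^3·Y^0·Z^0.
  monomial -2·x^2·y^1 ↦ -2·X^2·Y^1·Z^0.
  monomial 3·x^2·y^0 ↦ 3·X^2·Y^0·Z^1.
  monomial 2·x^1·y^2 ↦ 2·X^1·Y^2·Z^0.
  monomial 1·x^1·y^1 ↦ 1·X^1·Y^1·Z^1.
  monomial 2·x^0·y^3 ↦ 2·X^0·Y^3·Z^0.
  monomial 1·x^0·y^2 ↦ 1·X^0·Y^2·Z^1.
  monomial 1·x^0·y^0 ↦ 1·X^0·Y^0·Z^3.
Collecting: F(X, Y, Z) = -X**3 - 2*X**2*Y + 3*X**2*Z + 2*X*Y**2 + X*Y*Z + 2*Y**3 + Y**2*Z + Z**3.


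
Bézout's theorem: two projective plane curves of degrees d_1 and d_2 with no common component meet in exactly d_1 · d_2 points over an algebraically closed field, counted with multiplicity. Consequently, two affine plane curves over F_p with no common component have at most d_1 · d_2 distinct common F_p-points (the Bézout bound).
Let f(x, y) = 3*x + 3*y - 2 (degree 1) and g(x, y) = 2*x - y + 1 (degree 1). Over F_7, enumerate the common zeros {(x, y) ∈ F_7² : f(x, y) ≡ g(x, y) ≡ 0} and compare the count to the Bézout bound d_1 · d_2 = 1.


Common zeros: {(3, 0)}; count = 1; Bézout bound = 1.

deg(f) = 1, deg(g) = 1, so Bézout bound = 1.
Scan x ∈ F_7. For each x, list the y ∈ F_7 with f(x, y) ≡ 0 and those with g(x, y) ≡ 0 (mod 7); the common zeros in that column are the intersection.
  x = 0: f ≡ 0 at y ∈ {3}; g ≡ 0 at y ∈ {1}; common: ∅.
  x = 1: f ≡ 0 at y ∈ {2}; g ≡ 0 at y ∈ {3}; common: ∅.
  x = 2: f ≡ 0 at y ∈ {1}; g ≡ 0 at y ∈ {5}; common: ∅.
  x = 3: f ≡ 0 at y ∈ {0}; g ≡ 0 at y ∈ {0}; common: {0}.
  x = 4: f ≡ 0 at y ∈ {6}; g ≡ 0 at y ∈ {2}; common: ∅.
  x = 5: f ≡ 0 at y ∈ {5}; g ≡ 0 at y ∈ {4}; common: ∅.
  x = 6: f ≡ 0 at y ∈ {4}; g ≡ 0 at y ∈ {6}; common: ∅.
Collecting: common zeros = {(3, 0)}, so the count is 1.
Comparison with the Bézout bound: 1 ≤ 1 = deg(f)·deg(g), as expected for curves with no common component (the bound is attained).


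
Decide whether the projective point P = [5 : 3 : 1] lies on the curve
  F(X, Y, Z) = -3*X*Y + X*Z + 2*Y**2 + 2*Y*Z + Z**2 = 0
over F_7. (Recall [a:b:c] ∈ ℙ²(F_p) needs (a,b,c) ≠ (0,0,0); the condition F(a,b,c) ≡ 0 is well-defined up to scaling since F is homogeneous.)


F(5,3,1) ≡ 6 (mod 7); P is NOT on the curve.

Evaluate F(5, 3, 1) term-by-term (mod 7).
  -3*X*Y ↦ -3·5·3·1 = -45
  X*Z ↦ 1·5·1·1 = 5
  2*Y**2 ↦ 2·1·9·1 = 18
  2*Y*Z ↦ 2·1·3·1 = 6
  Z**2 ↦ 1·1·1·1 = 1
Sum: F(5, 3, 1) = (-45) + (5) + (18) + (6) + (1) = -15.
Reducing mod 7: -15 ≡ 6 (mod 7).
Since F(a, b, c) ≡ 6 ≠ 0 (mod 7), P does NOT lie on the curve.


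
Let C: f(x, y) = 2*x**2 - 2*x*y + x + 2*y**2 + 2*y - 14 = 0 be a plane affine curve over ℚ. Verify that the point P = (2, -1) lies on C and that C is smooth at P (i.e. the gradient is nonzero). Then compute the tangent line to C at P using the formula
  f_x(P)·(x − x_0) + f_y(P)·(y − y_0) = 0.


Tangent line at P: 11*x - 6*y - 28 = 0.

Step 1: f(2, -1) = 0, so P lies on C.
Step 2: partial derivatives
  f_x(x, y) = 4*x - 2*y + 1, f_y(x, y) = -2*x + 4*y + 2.
  f_x(P) = 11, f_y(P) = -6 (gradient nonzero, so P is smooth).
Step 3: tangent line at P: 11·(x − 2) + -6·(y − -1) = 0.
Expanding: 11*x - 6*y - 28 = 0.


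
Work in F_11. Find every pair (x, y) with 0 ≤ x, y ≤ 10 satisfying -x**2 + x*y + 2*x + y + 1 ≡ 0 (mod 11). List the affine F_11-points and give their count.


Affine F_11-points: {(0, 10), (1, 10), (2, 7), (3, 6), (4, 8), (5, 6), (6, 8), (7, 7), (8, 4), (9, 4)}; count = 10.

For each of the 121 pairs (x, y) ∈ F_11², evaluate f(x, y) mod 11. Record the zeros.
  x = 0: [0↦1, 1↦2, 2↦3, 3↦4, 4↦5, 5↦6, 6↦7, 7↦8, 8↦9, 9↦10, 10↦0]  zeros at y ∈ {10}
  x = 1: [0↦2, 1↦4, 2↦6, 3↦8, 4↦10, 5↦1, 6↦3, 7↦5, 8↦7, 9↦9, 10↦0]  zeros at y ∈ {10}
  x = 2: [0↦1, 1↦4, 2↦7, 3↦10, 4↦2, 5↦5, 6↦8, 7↦0, 8↦3, 9↦6, 10↦9]  zeros at y ∈ {7}
  x = 3: [0↦9, 1↦2, 2↦6, 3↦10, 4↦3, 5↦7, 6↦0, 7↦4, 8↦8, 9↦1, 10↦5]  zeros at y ∈ {6}
  x = 4: [0↦4, 1↦9, 2↦3, 3↦8, 4↦2, 5↦7, 6↦1, 7↦6, 8↦0, 9↦5, 10↦10]  zeros at y ∈ {8}
  x = 5: [0↦8, 1↦3, 2↦9, 3↦4, 4↦10, 5↦5, 6↦0, 7↦6, 8↦1, 9↦7, 10↦2]  zeros at y ∈ {6}
  x = 6: [0↦10, 1↦6, 2↦2, 3↦9, 4↦5, 5↦1, 6↦8, 7↦4, 8↦0, 9↦7, 10↦3]  zeros at y ∈ {8}
  x = 7: [0↦10, 1↦7, 2↦4, 3↦1, 4↦9, 5↦6, 6↦3, 7↦0, 8↦8, 9↦5, 10↦2]  zeros at y ∈ {7}
  x = 8: [0↦8, 1↦6, 2↦4, 3↦2, 4↦0, 5↦9, 6↦7, 7↦5, 8↦3, 9↦1, 10↦10]  zeros at y ∈ {4}
  x = 9: [0↦4, 1↦3, 2↦2, 3↦1, 4↦0, 5↦10, 6↦9, 7↦8, 8↦7, 9↦6, 10↦5]  zeros at y ∈ {4}
  x = 10: [0↦9, 1↦9, 2↦9, 3↦9, 4↦9, 5↦9, 6↦9, 7↦9, 8↦9, 9↦9, 10↦9]  zeros at y ∈ ∅
Collecting zeros: affine points = {(0, 10), (1, 10), (2, 7), (3, 6), (4, 8), (5, 6), (6, 8), (7, 7), (8, 4), (9, 4)}.
Total count |C(F_11)_aff| = 10.


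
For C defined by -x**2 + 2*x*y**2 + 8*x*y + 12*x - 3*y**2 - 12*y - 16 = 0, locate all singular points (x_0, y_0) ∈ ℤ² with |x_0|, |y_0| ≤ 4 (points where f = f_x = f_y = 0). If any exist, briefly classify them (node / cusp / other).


Singular points: {(2, -2)}; classification: node.

Compute partial derivatives:
  f_x = -2*x + 2*y**2 + 8*y + 12.
  f_y = 4*x*y + 8*x - 6*y - 12.
Scan x_0 ∈ {−4, ..., 4}. For each x_0, f_y(x_0, y) is a polynomial in y; find its integer roots y ∈ {−4, ..., 4}, then test f_x and f at those candidates.
  x = -4: f_y(-4, y) = -22*y - 44; vanishes at y ∈ {-2}. (-4, -2): f_x = 12 ≠ 0.
  x = -3: f_y(-3, y) = -18*y - 36; vanishes at y ∈ {-2}. (-3, -2): f_x = 10 ≠ 0.
  x = -2: f_y(-2, y) = -14*y - 28; vanishes at y ∈ {-2}. (-2, -2): f_x = 8 ≠ 0.
  x = -1: f_y(-1, y) = -10*y - 20; vanishes at y ∈ {-2}. (-1, -2): f_x = 6 ≠ 0.
  x = 0: f_y(0, y) = -6*y - 12; vanishes at y ∈ {-2}. (0, -2): f_x = 4 ≠ 0.
  x = 1: f_y(1, y) = -2*y - 4; vanishes at y ∈ {-2}. (1, -2): f_x = 2 ≠ 0.
  x = 2: f_y(2, y) = 2*y + 4; vanishes at y ∈ {-2}. (2, -2): f_x = 0, f = 0 — SINGULAR.
  x = 3: f_y(3, y) = 6*y + 12; vanishes at y ∈ {-2}. (3, -2): f_x = -2 ≠ 0.
  x = 4: f_y(4, y) = 10*y + 20; vanishes at y ∈ {-2}. (4, -2): f_x = -4 ≠ 0.
Only singular point on the grid: (2, -2).
Classify: substitute x = 2 + u, y = -2 + v and expand: f = -u**2 + 2*u*v**2 + v**2.
No constant or linear terms (consistent with a singular point). Quadratic part: -u**2 + v**2. Cubic part: 2*u*v**2.
The quadratic part v**2 - u**2 = (v − u)(v + u) splits into two distinct linear factors, so there are two distinct tangent lines y − -2 = ±(x − 2) — this is a node (ordinary double point).
Classification: node.


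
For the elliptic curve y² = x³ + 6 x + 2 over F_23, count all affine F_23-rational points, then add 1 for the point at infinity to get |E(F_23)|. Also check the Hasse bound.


Affine points = {(0, 5), (0, 18), (1, 3), (1, 20), (3, 1), (3, 22), (6, 1), (6, 22), (9, 7), (9, 16), (10, 2), (10, 21), (12, 10), (12, 13), (13, 0), (14, 1), (14, 22), (16, 10), (16, 13), (17, 7), (17, 16), (18, 10), (18, 13), (19, 11), (19, 12), (20, 7), (20, 16), (22, 8), (22, 15)}; affine count = 29; |E(F_23)| = 30.

Discriminant check: Δ ∝ 4a³ + 27b² = 4·6³ + 27·2² = 4·216 + 27·4 ≡ 6 (mod 23). Nonzero ⇒ E is nonsingular.
For each x ∈ F_23, compute rhs = x³ + 6·x + 2 mod 23, then count y ∈ F_23 with y² ≡ rhs.
  x = 0: rhs = 2, matching y values: 5, 18 (2 points).
  x = 1: rhs = 9, matching y values: 3, 20 (2 points).
  x = 2: rhs = 22, matching y values: none (0 points).
  x = 3: rhs = 1, matching y values: 1, 22 (2 points).
  x = 4: rhs = 21, matching y values: none (0 points).
  x = 5: rhs = 19, matching y values: none (0 points).
  x = 6: rhs = 1, matching y values: 1, 22 (2 points).
  x = 7: rhs = 19, matching y values: none (0 points).
  x = 8: rhs = 10, matching y values: none (0 points).
  x = 9: rhs = 3, matching y values: 7, 16 (2 points).
  x = 10: rhs = 4, matching y values: 2, 21 (2 points).
  x = 11: rhs = 19, matching y values: none (0 points).
  x = 12: rhs = 8, matching y values: 10, 13 (2 points).
  x = 13: rhs = 0, matching y values: 0 (1 points).
  x = 14: rhs = 1, matching y values: 1, 22 (2 points).
  x = 15: rhs = 17, matching y values: none (0 points).
  x = 16: rhs = 8, matching y values: 10, 13 (2 points).
  x = 17: rhs = 3, matching y values: 7, 16 (2 points).
  x = 18: rhs = 8, matching y values: 10, 13 (2 points).
  x = 19: rhs = 6, matching y values: 11, 12 (2 points).
  x = 20: rhs = 3, matching y values: 7, 16 (2 points).
  x = 21: rhs = 5, matching y values: none (0 points).
  x = 22: rhs = 18, matching y values: 8, 15 (2 points).
Total affine count: 29.
Full point count |E(F_23)| = 29 + 1 = 30.
Hasse bound: |30 − (23+1)| = |6| = 6 ≤ 2√23 ≈ 9.5917 ✓.


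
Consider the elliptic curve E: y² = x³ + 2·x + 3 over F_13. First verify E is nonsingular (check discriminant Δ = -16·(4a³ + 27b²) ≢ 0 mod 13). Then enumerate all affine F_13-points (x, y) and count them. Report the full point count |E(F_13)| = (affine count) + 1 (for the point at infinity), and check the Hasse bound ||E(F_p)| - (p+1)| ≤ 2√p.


Affine points = {(0, 4), (0, 9), (3, 6), (3, 7), (4, 6), (4, 7), (6, 6), (6, 7), (7, 3), (7, 10), (9, 3), (9, 10), (10, 3), (10, 10), (11, 2), (11, 11), (12, 0)}; affine count = 17; |E(F_13)| = 18.

Discriminant check: Δ ∝ 4a³ + 27b² = 4·2³ + 27·3² = 4·8 + 27·9 ≡ 2 (mod 13). Nonzero ⇒ E is nonsingular.
For each x ∈ F_13, compute rhs = x³ + 2·x + 3 mod 13, then count y ∈ F_13 with y² ≡ rhs.
  x = 0: rhs = 3, matching y values: 4, 9 (2 points).
  x = 1: rhs = 6, matching y values: none (0 points).
  x = 2: rhs = 2, matching y values: none (0 points).
  x = 3: rhs = 10, matching y values: 6, 7 (2 points).
  x = 4: rhs = 10, matching y values: 6, 7 (2 points).
  x = 5: rhs = 8, matching y values: none (0 points).
  x = 6: rhs = 10, matching y values: 6, 7 (2 points).
  x = 7: rhs = 9, matching y values: 3, 10 (2 points).
  x = 8: rhs = 11, matching y values: none (0 points).
  x = 9: rhs = 9, matching y values: 3, 10 (2 points).
  x = 10: rhs = 9, matching y values: 3, 10 (2 points).
  x = 11: rhs = 4, matching y values: 2, 11 (2 points).
  x = 12: rhs = 0, matching y values: 0 (1 points).
Total affine count: 17.
Full point count |E(F_13)| = 17 + 1 = 18.
Hasse bound: |18 − (13+1)| = |4| = 4 ≤ 2√13 ≈ 7.2111 ✓.


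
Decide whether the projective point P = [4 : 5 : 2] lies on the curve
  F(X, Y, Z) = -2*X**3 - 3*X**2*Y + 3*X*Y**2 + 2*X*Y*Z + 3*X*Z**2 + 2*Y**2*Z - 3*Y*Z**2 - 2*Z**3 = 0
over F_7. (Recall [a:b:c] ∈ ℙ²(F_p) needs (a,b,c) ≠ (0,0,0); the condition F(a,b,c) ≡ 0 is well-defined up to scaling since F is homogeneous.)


F(4,5,2) ≡ 0 (mod 7); P is on the curve.

Evaluate F(4, 5, 2) term-by-term (mod 7).
  -2*X**3 ↦ -2·64·1·1 = -128
  -3*X**2*Y ↦ -3·16·5·1 = -240
  3*X*Y**2 ↦ 3·4·25·1 = 300
  2*X*Y*Z ↦ 2·4·5·2 = 80
  3*X*Z**2 ↦ 3·4·1·4 = 48
  2*Y**2*Z ↦ 2·1·25·2 = 100
  -3*Y*Z**2 ↦ -3·1·5·4 = -60
  -2*Z**3 ↦ -2·1·1·8 = -16
Sum: F(4, 5, 2) = (-128) + (-240) + (300) + (80) + (48) + (100) + (-60) + (-16) = 84.
Reducing mod 7: 84 ≡ 0 (mod 7).
Since F(a, b, c) ≡ 0 (mod 7), P lies on the curve.


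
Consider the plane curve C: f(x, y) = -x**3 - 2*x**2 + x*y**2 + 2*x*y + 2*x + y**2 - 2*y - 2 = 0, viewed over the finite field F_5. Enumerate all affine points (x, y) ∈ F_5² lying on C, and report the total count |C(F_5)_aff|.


Affine F_5-points: {(1, 2), (1, 3), (4, 0)}; count = 3.

For each of the 25 pairs (x, y) ∈ F_5², evaluate f(x, y) mod 5. Record the zeros.
  x = 0: [0↦3, 1↦2, 2↦3, 3↦1, 4↦1]  zeros at y ∈ ∅
  x = 1: [0↦2, 1↦4, 2↦0, 3↦0, 4↦4]  zeros at y ∈ {2, 3}
  x = 2: [0↦1, 1↦1, 2↦2, 3↦4, 4↦2]  zeros at y ∈ ∅
  x = 3: [0↦4, 1↦2, 2↦3, 3↦2, 4↦4]  zeros at y ∈ ∅
  x = 4: [0↦0, 1↦1, 2↦2, 3↦3, 4↦4]  zeros at y ∈ {0}
Collecting zeros: affine points = {(1, 2), (1, 3), (4, 0)}.
Total count |C(F_5)_aff| = 3.


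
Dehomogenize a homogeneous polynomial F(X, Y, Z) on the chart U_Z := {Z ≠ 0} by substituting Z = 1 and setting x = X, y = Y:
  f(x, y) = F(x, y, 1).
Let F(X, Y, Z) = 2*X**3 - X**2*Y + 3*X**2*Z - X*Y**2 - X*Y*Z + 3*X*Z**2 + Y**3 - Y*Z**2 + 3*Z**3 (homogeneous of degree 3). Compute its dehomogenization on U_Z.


f(x, y) = 2*x**3 - x**2*y + 3*x**2 - x*y**2 - x*y + 3*x + y**3 - y + 3

On U_Z we set Z = 1. Each monomial c·X^i·Y^j·Z^k in F becomes c·x^i·y^j·1^k = c·x^i·y^j.
Substituting Z = 1: F(X, Y, 1) = 2*x**3 - x**2*y + 3*x**2 - x*y**2 - x*y + 3*x + y**3 - y + 3.
Note: deg(f) ≤ deg(F) = 3; strict inequality happens when F is divisible by Z (lost terms).


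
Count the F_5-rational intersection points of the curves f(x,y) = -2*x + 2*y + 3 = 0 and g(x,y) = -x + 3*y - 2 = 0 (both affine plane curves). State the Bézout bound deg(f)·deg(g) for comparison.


Common zeros: {(2, 3)}; count = 1; Bézout bound = 1.

deg(f) = 1, deg(g) = 1, so Bézout bound = 1.
Scan x ∈ F_5. For each x, list the y ∈ F_5 with f(x, y) ≡ 0 and those with g(x, y) ≡ 0 (mod 5); the common zeros in that column are the intersection.
  x = 0: f ≡ 0 at y ∈ {1}; g ≡ 0 at y ∈ {4}; common: ∅.
  x = 1: f ≡ 0 at y ∈ {2}; g ≡ 0 at y ∈ {1}; common: ∅.
  x = 2: f ≡ 0 at y ∈ {3}; g ≡ 0 at y ∈ {3}; common: {3}.
  x = 3: f ≡ 0 at y ∈ {4}; g ≡ 0 at y ∈ {0}; common: ∅.
  x = 4: f ≡ 0 at y ∈ {0}; g ≡ 0 at y ∈ {2}; common: ∅.
Collecting: common zeros = {(2, 3)}, so the count is 1.
Comparison with the Bézout bound: 1 ≤ 1 = deg(f)·deg(g), as expected for curves with no common component (the bound is attained).


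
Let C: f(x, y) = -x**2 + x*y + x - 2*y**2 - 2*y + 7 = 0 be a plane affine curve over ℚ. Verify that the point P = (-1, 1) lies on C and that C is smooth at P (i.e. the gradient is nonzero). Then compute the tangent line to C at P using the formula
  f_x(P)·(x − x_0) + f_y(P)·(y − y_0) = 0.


Tangent line at P: 4*x - 7*y + 11 = 0.

Step 1: f(-1, 1) = 0, so P lies on C.
Step 2: partial derivatives
  f_x(x, y) = -2*x + y + 1, f_y(x, y) = x - 4*y - 2.
  f_x(P) = 4, f_y(P) = -7 (gradient nonzero, so P is smooth).
Step 3: tangent line at P: 4·(x − -1) + -7·(y − 1) = 0.
Expanding: 4*x - 7*y + 11 = 0.


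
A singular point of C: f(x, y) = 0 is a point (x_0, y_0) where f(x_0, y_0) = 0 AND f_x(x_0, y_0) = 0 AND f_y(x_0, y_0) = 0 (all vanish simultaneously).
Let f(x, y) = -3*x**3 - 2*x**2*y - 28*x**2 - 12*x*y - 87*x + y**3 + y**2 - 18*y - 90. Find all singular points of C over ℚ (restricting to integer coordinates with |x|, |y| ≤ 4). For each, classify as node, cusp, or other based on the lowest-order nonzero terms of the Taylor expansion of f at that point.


Singular points: {(-3, 0)}; classification: node.

Compute partial derivatives:
  f_x = -9*x**2 - 4*x*y - 56*x - 12*y - 87.
  f_y = -2*x**2 - 12*x + 3*y**2 + 2*y - 18.
Scan x_0 ∈ {−4, ..., 4}. For each x_0, f_y(x_0, y) is a polynomial in y; find its integer roots y ∈ {−4, ..., 4}, then test f_x and f at those candidates.
  x = -4: f_y(-4, y) = 3*y**2 + 2*y - 2; no integer root y with |y| ≤ 4.
  x = -3: f_y(-3, y) = 3*y**2 + 2*y; vanishes at y ∈ {0}. (-3, 0): f_x = 0, f = 0 — SINGULAR.
  x = -2: f_y(-2, y) = 3*y**2 + 2*y - 2; no integer root y with |y| ≤ 4.
  x = -1: f_y(-1, y) = 3*y**2 + 2*y - 8; vanishes at y ∈ {-2}. (-1, -2): f_x = -24 ≠ 0.
  x = 0: f_y(0, y) = 3*y**2 + 2*y - 18; no integer root y with |y| ≤ 4.
  x = 1: f_y(1, y) = 3*y**2 + 2*y - 32; no integer root y with |y| ≤ 4.
  x = 2: f_y(2, y) = 3*y**2 + 2*y - 50; no integer root y with |y| ≤ 4.
  x = 3: f_y(3, y) = 3*y**2 + 2*y - 72; no integer root y with |y| ≤ 4.
  x = 4: f_y(4, y) = 3*y**2 + 2*y - 98; no integer root y with |y| ≤ 4.
Only singular point on the grid: (-3, 0).
Classify: substitute x = -3 + u, y = 0 + v and expand: f = -3*u**3 - 2*u**2*v - u**2 + v**3 + v**2.
No constant or linear terms (consistent with a singular point). Quadratic part: -u**2 + v**2. Cubic part: -3*u**3 - 2*u**2*v + v**3.
The quadratic part v**2 - u**2 = (v − u)(v + u) splits into two distinct linear factors, so there are two distinct tangent lines y − 0 = ±(x − -3) — this is a node (ordinary double point).
Classification: node.


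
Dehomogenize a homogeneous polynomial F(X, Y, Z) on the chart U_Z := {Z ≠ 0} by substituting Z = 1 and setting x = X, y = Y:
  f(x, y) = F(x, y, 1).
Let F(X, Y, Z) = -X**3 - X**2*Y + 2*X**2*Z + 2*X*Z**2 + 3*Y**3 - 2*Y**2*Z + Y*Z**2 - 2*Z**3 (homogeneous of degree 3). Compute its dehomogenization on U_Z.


f(x, y) = -x**3 - x**2*y + 2*x**2 + 2*x + 3*y**3 - 2*y**2 + y - 2

On U_Z we set Z = 1. Each monomial c·X^i·Y^j·Z^k in F becomes c·x^i·y^j·1^k = c·x^i·y^j.
Substituting Z = 1: F(X, Y, 1) = -x**3 - x**2*y + 2*x**2 + 2*x + 3*y**3 - 2*y**2 + y - 2.
Note: deg(f) ≤ deg(F) = 3; strict inequality happens when F is divisible by Z (lost terms).


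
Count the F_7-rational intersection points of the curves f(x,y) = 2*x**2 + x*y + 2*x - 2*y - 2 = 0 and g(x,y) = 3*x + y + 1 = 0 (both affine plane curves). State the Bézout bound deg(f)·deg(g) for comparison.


Common zeros: {(0, 6)}; count = 1; Bézout bound = 2.

deg(f) = 2, deg(g) = 1, so Bézout bound = 2.
Scan x ∈ F_7. For each x, list the y ∈ F_7 with f(x, y) ≡ 0 and those with g(x, y) ≡ 0 (mod 7); the common zeros in that column are the intersection.
  x = 0: f ≡ 0 at y ∈ {6}; g ≡ 0 at y ∈ {6}; common: {6}.
  x = 1: f ≡ 0 at y ∈ {2}; g ≡ 0 at y ∈ {3}; common: ∅.
  x = 2: f ≡ 0 at y ∈ ∅; g ≡ 0 at y ∈ {0}; common: ∅.
  x = 3: f ≡ 0 at y ∈ {6}; g ≡ 0 at y ∈ {4}; common: ∅.
  x = 4: f ≡ 0 at y ∈ {2}; g ≡ 0 at y ∈ {1}; common: ∅.
  x = 5: f ≡ 0 at y ∈ {4}; g ≡ 0 at y ∈ {5}; common: ∅.
  x = 6: f ≡ 0 at y ∈ {4}; g ≡ 0 at y ∈ {2}; common: ∅.
Collecting: common zeros = {(0, 6)}, so the count is 1.
Comparison with the Bézout bound: 1 ≤ 2 = deg(f)·deg(g), as expected for curves with no common component (the affine F_7-count falls short of the bound because intersections may lie at infinity, over extension fields, or carry multiplicity).
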